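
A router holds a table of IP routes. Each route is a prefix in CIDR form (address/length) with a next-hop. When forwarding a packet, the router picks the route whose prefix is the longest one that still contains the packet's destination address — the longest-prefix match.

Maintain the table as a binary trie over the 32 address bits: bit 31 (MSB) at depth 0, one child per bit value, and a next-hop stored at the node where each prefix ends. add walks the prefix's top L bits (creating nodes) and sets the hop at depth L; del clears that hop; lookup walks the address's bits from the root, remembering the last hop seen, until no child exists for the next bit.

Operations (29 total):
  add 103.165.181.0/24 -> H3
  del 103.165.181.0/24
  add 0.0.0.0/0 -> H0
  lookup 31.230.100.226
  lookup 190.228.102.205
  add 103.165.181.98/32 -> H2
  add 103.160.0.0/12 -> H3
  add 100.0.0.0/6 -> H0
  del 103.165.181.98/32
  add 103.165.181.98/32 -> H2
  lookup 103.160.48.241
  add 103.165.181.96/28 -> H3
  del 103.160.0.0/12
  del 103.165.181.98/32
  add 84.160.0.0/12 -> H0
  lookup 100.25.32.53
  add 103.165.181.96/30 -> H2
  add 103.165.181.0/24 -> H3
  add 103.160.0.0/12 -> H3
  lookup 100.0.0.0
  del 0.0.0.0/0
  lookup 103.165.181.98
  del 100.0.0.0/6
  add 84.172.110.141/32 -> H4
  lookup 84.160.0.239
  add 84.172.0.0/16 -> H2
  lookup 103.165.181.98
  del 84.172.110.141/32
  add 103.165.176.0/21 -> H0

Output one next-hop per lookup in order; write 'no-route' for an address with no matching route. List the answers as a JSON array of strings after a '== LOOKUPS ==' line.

Apply in order:
  add 103.165.181.0/24 -> H3 at depth 24
  - 103.165.181.0/24 clear@24
  add 0.0.0.0/0 -> H0 at depth 0
  lookup 31.230.100.226: bits 0 walk d0:H0→d1:- -> H0
  lookup 190.228.102.205: bits ε walk d0:H0 -> H0
  add 103.165.181.98/32 -> H2 at depth 32
  add 103.160.0.0/12 -> H3 at depth 12
  add 100.0.0.0/6 -> H0 at depth 6
  - 103.165.181.98/32 clear@32
  add 103.165.181.98/32 -> H2 at depth 32
  lookup 103.160.48.241: bits 0110011110100 walk d0:H0→d1:-→d2:-→d3:-→d4:-→d5:-→d6:H0→d7:-→d8:-→d9:-→d10:-→d11:-→d12:H3→d13:- -> H3
  add 103.165.181.96/28 -> H3 at depth 28
  - 103.160.0.0/12 clear@12
  - 103.165.181.98/32 clear@32
  add 84.160.0.0/12 -> H0 at depth 12
  lookup 100.25.32.53: bits 011001 walk d0:H0→d1:-→d2:-→d3:-→d4:-→d5:-→d6:H0 -> H0
  add 103.165.181.96/30 -> H2 at depth 30
  add 103.165.181.0/24 -> H3 at depth 24
  add 103.160.0.0/12 -> H3 at depth 12
  lookup 100.0.0.0: bits 011001 walk d0:H0→d1:-→d2:-→d3:-→d4:-→d5:-→d6:H0 -> H0
  - 0.0.0.0/0 clear@0
  lookup 103.165.181.98: bits 01100111101001011011010101100010 walk d0:-→d1:-→d2:-→d3:-→d4:-→d5:-→d6:H0→d7:-→d8:-→d9:-→d10:-→d11:-→d12:H3→d13:-→d14:-→d15:-→d16:-→d17:-→d18:-→d19:-→d20:-→d21:-→d22:-→d23:-→d24:H3→d25:-→d26:-→d27:-→d28:H3→d29:-→d30:H2→d31:-→d32:- -> H2
  - 100.0.0.0/6 clear@6
  add 84.172.110.141/32 -> H4 at depth 32
  lookup 84.160.0.239: bits 010101001010 walk d0:-→d1:-→d2:-→d3:-→d4:-→d5:-→d6:-→d7:-→d8:-→d9:-→d10:-→d11:-→d12:H0 -> H0
  add 84.172.0.0/16 -> H2 at depth 16
  lookup 103.165.181.98: bits 01100111101001011011010101100010 walk d0:-→d1:-→d2:-→d3:-→d4:-→d5:-→d6:-→d7:-→d8:-→d9:-→d10:-→d11:-→d12:H3→d13:-→d14:-→d15:-→d16:-→d17:-→d18:-→d19:-→d20:-→d21:-→d22:-→d23:-→d24:H3→d25:-→d26:-→d27:-→d28:H3→d29:-→d30:H2→d31:-→d32:- -> H2
  - 84.172.110.141/32 clear@32
  add 103.165.176.0/21 -> H0 at depth 21

== LOOKUPS ==
["H0","H0","H3","H0","H0","H2","H0","H2"]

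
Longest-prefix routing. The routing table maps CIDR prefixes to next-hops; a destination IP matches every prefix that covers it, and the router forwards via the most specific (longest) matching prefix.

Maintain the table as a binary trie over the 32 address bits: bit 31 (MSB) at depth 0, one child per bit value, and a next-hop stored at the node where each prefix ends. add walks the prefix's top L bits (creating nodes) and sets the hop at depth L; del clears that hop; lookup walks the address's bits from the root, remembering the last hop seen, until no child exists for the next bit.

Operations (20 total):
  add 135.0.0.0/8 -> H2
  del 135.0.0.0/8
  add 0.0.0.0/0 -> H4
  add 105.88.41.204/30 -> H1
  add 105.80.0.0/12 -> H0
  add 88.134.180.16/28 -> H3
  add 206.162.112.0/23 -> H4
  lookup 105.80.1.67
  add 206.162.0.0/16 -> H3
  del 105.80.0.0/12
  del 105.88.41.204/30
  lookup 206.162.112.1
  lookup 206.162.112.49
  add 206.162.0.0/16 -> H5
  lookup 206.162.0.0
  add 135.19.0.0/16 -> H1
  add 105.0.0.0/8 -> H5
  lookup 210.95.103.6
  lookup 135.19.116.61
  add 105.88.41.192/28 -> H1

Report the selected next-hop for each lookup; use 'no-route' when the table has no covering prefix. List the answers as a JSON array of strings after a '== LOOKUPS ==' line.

Trace:
  + 135.0.0.0/8 (H2) depth=8
  del 135.0.0.0/8 (clear depth 8)
  + 0.0.0.0/0 (H4) depth=0
  + 105.88.41.204/30 (H1) depth=30
  + 105.80.0.0/12 (H0) depth=12
  + 88.134.180.16/28 (H3) depth=28
  + 206.162.112.0/23 (H4) depth=23
  ? 105.80.1.67  path d0:H4→d1:-→d2:-→d3:-→d4:-→d5:-→d6:-→d7:-→d8:-→d9:-→d10:-→d11:-→d12:H0  best=H0
  + 206.162.0.0/16 (H3) depth=16
  del 105.80.0.0/12 (clear depth 12)
  del 105.88.41.204/30 (clear depth 30)
  ? 206.162.112.1  path d0:H4→d1:-→d2:-→d3:-→d4:-→d5:-→d6:-→d7:-→d8:-→d9:-→d10:-→d11:-→d12:-→d13:-→d14:-→d15:-→d16:H3→d17:-→d18:-→d19:-→d20:-→d21:-→d22:-→d23:H4  best=H4
  ? 206.162.112.49  path d0:H4→d1:-→d2:-→d3:-→d4:-→d5:-→d6:-→d7:-→d8:-→d9:-→d10:-→d11:-→d12:-→d13:-→d14:-→d15:-→d16:H3→d17:-→d18:-→d19:-→d20:-→d21:-→d22:-→d23:H4  best=H4
  + 206.162.0.0/16 (H5) depth=16
  ? 206.162.0.0  path d0:H4→d1:-→d2:-→d3:-→d4:-→d5:-→d6:-→d7:-→d8:-→d9:-→d10:-→d11:-→d12:-→d13:-→d14:-→d15:-→d16:H5→d17:-  best=H5
  + 135.19.0.0/16 (H1) depth=16
  + 105.0.0.0/8 (H5) depth=8
  ? 210.95.103.6  path d0:H4→d1:-→d2:-→d3:-  best=H4
  ? 135.19.116.61  path d0:H4→d1:-→d2:-→d3:-→d4:-→d5:-→d6:-→d7:-→d8:-→d9:-→d10:-→d11:-→d12:-→d13:-→d14:-→d15:-→d16:H1  best=H1
  + 105.88.41.192/28 (H1) depth=28

== LOOKUPS ==
["H0","H4","H4","H5","H4","H1"]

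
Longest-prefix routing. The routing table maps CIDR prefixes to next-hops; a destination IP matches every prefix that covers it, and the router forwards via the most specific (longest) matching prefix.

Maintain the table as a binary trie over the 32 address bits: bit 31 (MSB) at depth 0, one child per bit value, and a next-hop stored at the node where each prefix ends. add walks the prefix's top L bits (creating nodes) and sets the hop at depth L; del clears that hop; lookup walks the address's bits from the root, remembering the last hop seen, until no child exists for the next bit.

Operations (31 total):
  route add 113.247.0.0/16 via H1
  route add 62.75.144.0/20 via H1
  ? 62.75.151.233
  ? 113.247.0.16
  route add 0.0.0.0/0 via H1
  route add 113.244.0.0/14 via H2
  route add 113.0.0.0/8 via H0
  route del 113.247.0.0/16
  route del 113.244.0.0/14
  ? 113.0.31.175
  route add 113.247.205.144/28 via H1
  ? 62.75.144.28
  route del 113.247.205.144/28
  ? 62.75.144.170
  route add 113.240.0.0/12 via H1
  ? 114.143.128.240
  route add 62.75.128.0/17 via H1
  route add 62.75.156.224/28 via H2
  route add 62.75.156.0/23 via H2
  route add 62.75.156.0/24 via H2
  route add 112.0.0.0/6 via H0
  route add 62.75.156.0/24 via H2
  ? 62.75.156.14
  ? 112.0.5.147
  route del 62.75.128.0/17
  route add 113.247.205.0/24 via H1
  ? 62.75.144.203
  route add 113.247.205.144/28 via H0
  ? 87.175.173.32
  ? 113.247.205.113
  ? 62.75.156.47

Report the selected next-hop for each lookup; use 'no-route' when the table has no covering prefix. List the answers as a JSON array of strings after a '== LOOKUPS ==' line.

Trace:
  + 113.247.0.0/16 (H1) depth=16
  + 62.75.144.0/20 (H1) depth=20
  ? 62.75.151.233  path d0:-→d1:-→d2:-→d3:-→d4:-→d5:-→d6:-→d7:-→d8:-→d9:-→d10:-→d11:-→d12:-→d13:-→d14:-→d15:-→d16:-→d17:-→d18:-→d19:-→d20:H1  best=H1
  ? 113.247.0.16  path d0:-→d1:-→d2:-→d3:-→d4:-→d5:-→d6:-→d7:-→d8:-→d9:-→d10:-→d11:-→d12:-→d13:-→d14:-→d15:-→d16:H1  best=H1
  + 0.0.0.0/0 (H1) depth=0
  + 113.244.0.0/14 (H2) depth=14
  + 113.0.0.0/8 (H0) depth=8
  - 113.247.0.0/16 clear@16
  - 113.244.0.0/14 clear@14
  ? 113.0.31.175  path d0:H1→d1:-→d2:-→d3:-→d4:-→d5:-→d6:-→d7:-→d8:H0  best=H0
  + 113.247.205.144/28 (H1) depth=28
  ? 62.75.144.28  path d0:H1→d1:-→d2:-→d3:-→d4:-→d5:-→d6:-→d7:-→d8:-→d9:-→d10:-→d11:-→d12:-→d13:-→d14:-→d15:-→d16:-→d17:-→d18:-→d19:-→d20:H1  best=H1
  - 113.247.205.144/28 clear@28
  ? 62.75.144.170  path d0:H1→d1:-→d2:-→d3:-→d4:-→d5:-→d6:-→d7:-→d8:-→d9:-→d10:-→d11:-→d12:-→d13:-→d14:-→d15:-→d16:-→d17:-→d18:-→d19:-→d20:H1  best=H1
  + 113.240.0.0/12 (H1) depth=12
  ? 114.143.128.240  path d0:H1→d1:-→d2:-→d3:-→d4:-→d5:-→d6:-  best=H1
  + 62.75.128.0/17 (H1) depth=17
  + 62.75.156.224/28 (H2) depth=28
  + 62.75.156.0/23 (H2) depth=23
  + 62.75.156.0/24 (H2) depth=24
  + 112.0.0.0/6 (H0) depth=6
  + 62.75.156.0/24 (H2) depth=24
  ? 62.75.156.14  path d0:H1→d1:-→d2:-→d3:-→d4:-→d5:-→d6:-→d7:-→d8:-→d9:-→d10:-→d11:-→d12:-→d13:-→d14:-→d15:-→d16:-→d17:H1→d18:-→d19:-→d20:H1→d21:-→d22:-→d23:H2→d24:H2  best=H2
  ? 112.0.5.147  path d0:H1→d1:-→d2:-→d3:-→d4:-→d5:-→d6:H0→d7:-  best=H0
  - 62.75.128.0/17 clear@17
  + 113.247.205.0/24 (H1) depth=24
  ? 62.75.144.203  path d0:H1→d1:-→d2:-→d3:-→d4:-→d5:-→d6:-→d7:-→d8:-→d9:-→d10:-→d11:-→d12:-→d13:-→d14:-→d15:-→d16:-→d17:-→d18:-→d19:-→d20:H1  best=H1
  + 113.247.205.144/28 (H0) depth=28
  ? 87.175.173.32  path d0:H1→d1:-→d2:-  best=H1
  ? 113.247.205.113  path d0:H1→d1:-→d2:-→d3:-→d4:-→d5:-→d6:H0→d7:-→d8:H0→d9:-→d10:-→d11:-→d12:H1→d13:-→d14:-→d15:-→d16:-→d17:-→d18:-→d19:-→d20:-→d21:-→d22:-→d23:-→d24:H1  best=H1
  ? 62.75.156.47  path d0:H1→d1:-→d2:-→d3:-→d4:-→d5:-→d6:-→d7:-→d8:-→d9:-→d10:-→d11:-→d12:-→d13:-→d14:-→d15:-→d16:-→d17:-→d18:-→d19:-→d20:H1→d21:-→d22:-→d23:H2→d24:H2  best=H2

== LOOKUPS ==
["H1","H1","H0","H1","H1","H1","H2","H0","H1","H1","H1","H2"]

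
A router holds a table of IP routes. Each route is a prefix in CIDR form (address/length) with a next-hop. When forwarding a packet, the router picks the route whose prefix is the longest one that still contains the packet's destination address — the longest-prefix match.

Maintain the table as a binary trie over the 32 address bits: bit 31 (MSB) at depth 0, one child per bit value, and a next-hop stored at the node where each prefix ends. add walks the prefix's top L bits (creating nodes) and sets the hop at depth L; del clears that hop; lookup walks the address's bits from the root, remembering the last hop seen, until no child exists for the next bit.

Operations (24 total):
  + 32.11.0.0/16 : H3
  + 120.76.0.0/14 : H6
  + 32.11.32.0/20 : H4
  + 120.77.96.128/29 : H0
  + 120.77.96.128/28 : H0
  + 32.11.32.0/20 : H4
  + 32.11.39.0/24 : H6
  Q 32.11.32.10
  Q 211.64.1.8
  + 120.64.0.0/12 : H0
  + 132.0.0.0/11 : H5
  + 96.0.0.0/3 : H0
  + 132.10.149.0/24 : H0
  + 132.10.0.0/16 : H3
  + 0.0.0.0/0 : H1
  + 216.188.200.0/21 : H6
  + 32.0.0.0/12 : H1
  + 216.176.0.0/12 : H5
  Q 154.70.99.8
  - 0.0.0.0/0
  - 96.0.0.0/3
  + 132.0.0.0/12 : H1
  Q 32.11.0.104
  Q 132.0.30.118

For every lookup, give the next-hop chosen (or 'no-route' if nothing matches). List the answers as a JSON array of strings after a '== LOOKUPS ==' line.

Process each operation:
  + 32.11.0.0/16 (H3) depth=16
  + 120.76.0.0/14 (H6) depth=14
  + 32.11.32.0/20 (H4) depth=20
  + 120.77.96.128/29 (H0) depth=29
  + 120.77.96.128/28 (H0) depth=28
  + 32.11.32.0/20 (H4) depth=20
  + 32.11.39.0/24 (H6) depth=24
  lookup 32.11.32.10: bits 001000000000101100100 walk d0:-→d1:-→d2:-→d3:-→d4:-→d5:-→d6:-→d7:-→d8:-→d9:-→d10:-→d11:-→d12:-→d13:-→d14:-→d15:-→d16:H3→d17:-→d18:-→d19:-→d20:H4→d21:- -> H4
  lookup 211.64.1.8: bits ε walk d0:- -> no-route
  + 120.64.0.0/12 (H0) depth=12
  + 132.0.0.0/11 (H5) depth=11
  + 96.0.0.0/3 (H0) depth=3
  + 132.10.149.0/24 (H0) depth=24
  + 132.10.0.0/16 (H3) depth=16
  + 0.0.0.0/0 (H1) depth=0
  + 216.188.200.0/21 (H6) depth=21
  + 32.0.0.0/12 (H1) depth=12
  + 216.176.0.0/12 (H5) depth=12
  lookup 154.70.99.8: bits 100 walk d0:H1→d1:-→d2:-→d3:- -> H1
  - 0.0.0.0/0 clear@0
  - 96.0.0.0/3 clear@3
  + 132.0.0.0/12 (H1) depth=12
  lookup 32.11.0.104: bits 001000000000101100 walk d0:-→d1:-→d2:-→d3:-→d4:-→d5:-→d6:-→d7:-→d8:-→d9:-→d10:-→d11:-→d12:H1→d13:-→d14:-→d15:-→d16:H3→d17:-→d18:- -> H3
  lookup 132.0.30.118: bits 100001000000 walk d0:-→d1:-→d2:-→d3:-→d4:-→d5:-→d6:-→d7:-→d8:-→d9:-→d10:-→d11:H5→d12:H1 -> H1

== LOOKUPS ==
["H4","no-route","H1","H3","H1"]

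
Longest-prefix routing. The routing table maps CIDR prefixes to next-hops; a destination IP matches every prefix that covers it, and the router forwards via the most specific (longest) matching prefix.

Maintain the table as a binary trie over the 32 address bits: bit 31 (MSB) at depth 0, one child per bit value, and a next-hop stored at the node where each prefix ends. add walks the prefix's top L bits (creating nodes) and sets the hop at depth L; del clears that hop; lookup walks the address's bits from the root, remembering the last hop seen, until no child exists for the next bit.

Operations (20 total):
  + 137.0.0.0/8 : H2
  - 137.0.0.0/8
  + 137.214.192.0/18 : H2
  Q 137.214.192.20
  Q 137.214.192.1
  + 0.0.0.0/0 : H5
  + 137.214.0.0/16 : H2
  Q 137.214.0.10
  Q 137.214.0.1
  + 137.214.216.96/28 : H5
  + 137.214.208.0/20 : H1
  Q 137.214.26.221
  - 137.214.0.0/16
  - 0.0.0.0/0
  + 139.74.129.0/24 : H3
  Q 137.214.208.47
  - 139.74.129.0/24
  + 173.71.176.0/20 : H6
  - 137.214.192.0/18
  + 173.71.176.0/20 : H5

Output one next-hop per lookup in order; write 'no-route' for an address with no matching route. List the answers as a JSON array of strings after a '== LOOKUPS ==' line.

Apply in order:
  add 137.0.0.0/8 -> H2 at depth 8
  - 137.0.0.0/8 clear@8
  add 137.214.192.0/18 -> H2 at depth 18
  lookup 137.214.192.20: bits 100010011101011011 walk d0:-→d1:-→d2:-→d3:-→d4:-→d5:-→d6:-→d7:-→d8:-→d9:-→d10:-→d11:-→d12:-→d13:-→d14:-→d15:-→d16:-→d17:-→d18:H2 -> H2
  lookup 137.214.192.1: bits 100010011101011011 walk d0:-→d1:-→d2:-→d3:-→d4:-→d5:-→d6:-→d7:-→d8:-→d9:-→d10:-→d11:-→d12:-→d13:-→d14:-→d15:-→d16:-→d17:-→d18:H2 -> H2
  add 0.0.0.0/0 -> H5 at depth 0
  add 137.214.0.0/16 -> H2 at depth 16
  lookup 137.214.0.10: bits 1000100111010110 walk d0:H5→d1:-→d2:-→d3:-→d4:-→d5:-→d6:-→d7:-→d8:-→d9:-→d10:-→d11:-→d12:-→d13:-→d14:-→d15:-→d16:H2 -> H2
  lookup 137.214.0.1: bits 1000100111010110 walk d0:H5→d1:-→d2:-→d3:-→d4:-→d5:-→d6:-→d7:-→d8:-→d9:-→d10:-→d11:-→d12:-→d13:-→d14:-→d15:-→d16:H2 -> H2
  add 137.214.216.96/28 -> H5 at depth 28
  add 137.214.208.0/20 -> H1 at depth 20
  lookup 137.214.26.221: bits 1000100111010110 walk d0:H5→d1:-→d2:-→d3:-→d4:-→d5:-→d6:-→d7:-→d8:-→d9:-→d10:-→d11:-→d12:-→d13:-→d14:-→d15:-→d16:H2 -> H2
  - 137.214.0.0/16 clear@16
  - 0.0.0.0/0 clear@0
  add 139.74.129.0/24 -> H3 at depth 24
  lookup 137.214.208.47: bits 10001001110101101101 walk d0:-→d1:-→d2:-→d3:-→d4:-→d5:-→d6:-→d7:-→d8:-→d9:-→d10:-→d11:-→d12:-→d13:-→d14:-→d15:-→d16:-→d17:-→d18:H2→d19:-→d20:H1 -> H1
  - 139.74.129.0/24 clear@24
  add 173.71.176.0/20 -> H6 at depth 20
  - 137.214.192.0/18 clear@18
  add 173.71.176.0/20 -> H5 at depth 20

== LOOKUPS ==
["H2","H2","H2","H2","H2","H1"]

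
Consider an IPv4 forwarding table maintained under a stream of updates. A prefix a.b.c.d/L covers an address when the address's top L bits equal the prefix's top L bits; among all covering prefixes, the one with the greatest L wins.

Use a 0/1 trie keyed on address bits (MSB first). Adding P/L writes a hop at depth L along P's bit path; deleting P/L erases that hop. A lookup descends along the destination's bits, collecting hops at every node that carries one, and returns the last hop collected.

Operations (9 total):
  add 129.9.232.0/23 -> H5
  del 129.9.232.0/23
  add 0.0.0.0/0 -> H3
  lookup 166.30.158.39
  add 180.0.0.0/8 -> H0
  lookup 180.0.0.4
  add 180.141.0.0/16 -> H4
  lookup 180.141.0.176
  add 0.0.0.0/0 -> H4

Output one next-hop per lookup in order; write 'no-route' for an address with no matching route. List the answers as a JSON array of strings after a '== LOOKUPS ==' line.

Apply in order:
  + 129.9.232.0/23 (H5) depth=23
  del 129.9.232.0/23 (clear depth 23)
  + 0.0.0.0/0 (H3) depth=0
  Q 166.30.158.39: descend 10 ; hops seen [H3] ; pick H3
  + 180.0.0.0/8 (H0) depth=8
  Q 180.0.0.4: descend 10110100 ; hops seen [H3,H0] ; pick H0
  + 180.141.0.0/16 (H4) depth=16
  Q 180.141.0.176: descend 1011010010001101 ; hops seen [H3,H0,H4] ; pick H4
  + 0.0.0.0/0 (H4) depth=0

== LOOKUPS ==
["H3","H0","H4"]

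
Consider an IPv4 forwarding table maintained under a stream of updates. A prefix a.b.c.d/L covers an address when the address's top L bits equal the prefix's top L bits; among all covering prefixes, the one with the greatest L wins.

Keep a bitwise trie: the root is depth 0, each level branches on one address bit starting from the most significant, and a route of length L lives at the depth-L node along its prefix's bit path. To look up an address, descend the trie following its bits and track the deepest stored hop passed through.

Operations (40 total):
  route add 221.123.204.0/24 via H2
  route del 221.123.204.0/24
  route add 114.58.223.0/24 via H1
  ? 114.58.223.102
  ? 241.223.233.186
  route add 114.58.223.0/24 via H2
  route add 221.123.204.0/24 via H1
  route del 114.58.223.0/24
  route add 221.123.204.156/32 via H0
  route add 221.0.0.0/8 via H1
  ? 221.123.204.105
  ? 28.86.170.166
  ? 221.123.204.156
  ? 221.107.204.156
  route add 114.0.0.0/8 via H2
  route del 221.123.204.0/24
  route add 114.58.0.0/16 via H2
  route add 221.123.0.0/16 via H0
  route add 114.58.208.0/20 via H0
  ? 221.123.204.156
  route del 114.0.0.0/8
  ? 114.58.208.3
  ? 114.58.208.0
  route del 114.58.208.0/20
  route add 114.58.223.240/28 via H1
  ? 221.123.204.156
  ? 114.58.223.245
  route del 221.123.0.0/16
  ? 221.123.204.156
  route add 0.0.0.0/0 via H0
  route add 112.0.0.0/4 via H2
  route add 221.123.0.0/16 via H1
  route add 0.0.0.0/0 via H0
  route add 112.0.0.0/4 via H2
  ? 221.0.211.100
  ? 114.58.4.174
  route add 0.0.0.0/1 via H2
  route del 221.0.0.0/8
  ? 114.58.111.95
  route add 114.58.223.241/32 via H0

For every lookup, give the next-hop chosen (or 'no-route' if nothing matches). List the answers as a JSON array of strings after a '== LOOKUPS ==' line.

Process each operation:
  add 221.123.204.0/24 -> H2 at depth 24
  - 221.123.204.0/24 clear@24
  add 114.58.223.0/24 -> H1 at depth 24
  ? 114.58.223.102  path d0:-→d1:-→d2:-→d3:-→d4:-→d5:-→d6:-→d7:-→d8:-→d9:-→d10:-→d11:-→d12:-→d13:-→d14:-→d15:-→d16:-→d17:-→d18:-→d19:-→d20:-→d21:-→d22:-→d23:-→d24:H1  best=H1
  ? 241.223.233.186  path d0:-→d1:-→d2:-  best=no-route
  add 114.58.223.0/24 -> H2 at depth 24
  add 221.123.204.0/24 -> H1 at depth 24
  - 114.58.223.0/24 clear@24
  add 221.123.204.156/32 -> H0 at depth 32
  add 221.0.0.0/8 -> H1 at depth 8
  ? 221.123.204.105  path d0:-→d1:-→d2:-→d3:-→d4:-→d5:-→d6:-→d7:-→d8:H1→d9:-→d10:-→d11:-→d12:-→d13:-→d14:-→d15:-→d16:-→d17:-→d18:-→d19:-→d20:-→d21:-→d22:-→d23:-→d24:H1  best=H1
  ? 28.86.170.166  path d0:-→d1:-  best=no-route
  ? 221.123.204.156  path d0:-→d1:-→d2:-→d3:-→d4:-→d5:-→d6:-→d7:-→d8:H1→d9:-→d10:-→d11:-→d12:-→d13:-→d14:-→d15:-→d16:-→d17:-→d18:-→d19:-→d20:-→d21:-→d22:-→d23:-→d24:H1→d25:-→d26:-→d27:-→d28:-→d29:-→d30:-→d31:-→d32:H0  best=H0
  ? 221.107.204.156  path d0:-→d1:-→d2:-→d3:-→d4:-→d5:-→d6:-→d7:-→d8:H1→d9:-→d10:-→d11:-  best=H1
  add 114.0.0.0/8 -> H2 at depth 8
  - 221.123.204.0/24 clear@24
  add 114.58.0.0/16 -> H2 at depth 16
  add 221.123.0.0/16 -> H0 at depth 16
  add 114.58.208.0/20 -> H0 at depth 20
  ? 221.123.204.156  path d0:-→d1:-→d2:-→d3:-→d4:-→d5:-→d6:-→d7:-→d8:H1→d9:-→d10:-→d11:-→d12:-→d13:-→d14:-→d15:-→d16:H0→d17:-→d18:-→d19:-→d20:-→d21:-→d22:-→d23:-→d24:-→d25:-→d26:-→d27:-→d28:-→d29:-→d30:-→d31:-→d32:H0  best=H0
  - 114.0.0.0/8 clear@8
  ? 114.58.208.3  path d0:-→d1:-→d2:-→d3:-→d4:-→d5:-→d6:-→d7:-→d8:-→d9:-→d10:-→d11:-→d12:-→d13:-→d14:-→d15:-→d16:H2→d17:-→d18:-→d19:-→d20:H0  best=H0
  ? 114.58.208.0  path d0:-→d1:-→d2:-→d3:-→d4:-→d5:-→d6:-→d7:-→d8:-→d9:-→d10:-→d11:-→d12:-→d13:-→d14:-→d15:-→d16:H2→d17:-→d18:-→d19:-→d20:H0  best=H0
  - 114.58.208.0/20 clear@20
  add 114.58.223.240/28 -> H1 at depth 28
  ? 221.123.204.156  path d0:-→d1:-→d2:-→d3:-→d4:-→d5:-→d6:-→d7:-→d8:H1→d9:-→d10:-→d11:-→d12:-→d13:-→d14:-→d15:-→d16:H0→d17:-→d18:-→d19:-→d20:-→d21:-→d22:-→d23:-→d24:-→d25:-→d26:-→d27:-→d28:-→d29:-→d30:-→d31:-→d32:H0  best=H0
  ? 114.58.223.245  path d0:-→d1:-→d2:-→d3:-→d4:-→d5:-→d6:-→d7:-→d8:-→d9:-→d10:-→d11:-→d12:-→d13:-→d14:-→d15:-→d16:H2→d17:-→d18:-→d19:-→d20:-→d21:-→d22:-→d23:-→d24:-→d25:-→d26:-→d27:-→d28:H1  best=H1
  - 221.123.0.0/16 clear@16
  ? 221.123.204.156  path d0:-→d1:-→d2:-→d3:-→d4:-→d5:-→d6:-→d7:-→d8:H1→d9:-→d10:-→d11:-→d12:-→d13:-→d14:-→d15:-→d16:-→d17:-→d18:-→d19:-→d20:-→d21:-→d22:-→d23:-→d24:-→d25:-→d26:-→d27:-→d28:-→d29:-→d30:-→d31:-→d32:H0  best=H0
  add 0.0.0.0/0 -> H0 at depth 0
  add 112.0.0.0/4 -> H2 at depth 4
  add 221.123.0.0/16 -> H1 at depth 16
  add 0.0.0.0/0 -> H0 at depth 0
  add 112.0.0.0/4 -> H2 at depth 4
  ? 221.0.211.100  path d0:H0→d1:-→d2:-→d3:-→d4:-→d5:-→d6:-→d7:-→d8:H1→d9:-  best=H1
  ? 114.58.4.174  path d0:H0→d1:-→d2:-→d3:-→d4:H2→d5:-→d6:-→d7:-→d8:-→d9:-→d10:-→d11:-→d12:-→d13:-→d14:-→d15:-→d16:H2  best=H2
  add 0.0.0.0/1 -> H2 at depth 1
  - 221.0.0.0/8 clear@8
  ? 114.58.111.95  path d0:H0→d1:H2→d2:-→d3:-→d4:H2→d5:-→d6:-→d7:-→d8:-→d9:-→d10:-→d11:-→d12:-→d13:-→d14:-→d15:-→d16:H2  best=H2
  add 114.58.223.241/32 -> H0 at depth 32

== LOOKUPS ==
["H1","no-route","H1","no-route","H0","H1","H0","H0","H0","H0","H1","H0","H1","H2","H2"]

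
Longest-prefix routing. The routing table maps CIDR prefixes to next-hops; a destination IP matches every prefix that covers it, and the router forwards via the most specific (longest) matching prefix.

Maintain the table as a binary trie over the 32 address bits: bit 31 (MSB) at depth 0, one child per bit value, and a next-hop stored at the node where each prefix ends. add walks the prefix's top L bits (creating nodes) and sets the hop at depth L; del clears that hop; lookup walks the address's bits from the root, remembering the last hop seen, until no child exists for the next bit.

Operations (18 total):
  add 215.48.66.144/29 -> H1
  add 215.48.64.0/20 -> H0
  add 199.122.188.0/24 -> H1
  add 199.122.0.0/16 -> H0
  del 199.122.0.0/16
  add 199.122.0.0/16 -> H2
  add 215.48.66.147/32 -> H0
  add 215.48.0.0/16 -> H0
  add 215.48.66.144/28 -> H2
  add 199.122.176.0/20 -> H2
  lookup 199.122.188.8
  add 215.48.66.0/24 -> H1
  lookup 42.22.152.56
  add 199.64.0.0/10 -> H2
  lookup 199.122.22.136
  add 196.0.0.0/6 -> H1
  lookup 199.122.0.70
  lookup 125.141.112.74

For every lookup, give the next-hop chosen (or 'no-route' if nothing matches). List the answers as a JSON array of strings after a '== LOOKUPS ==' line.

Apply in order:
  add 215.48.66.144/29 -> H1 at depth 29
  add 215.48.64.0/20 -> H0 at depth 20
  add 199.122.188.0/24 -> H1 at depth 24
  add 199.122.0.0/16 -> H0 at depth 16
  - 199.122.0.0/16 clear@16
  add 199.122.0.0/16 -> H2 at depth 16
  add 215.48.66.147/32 -> H0 at depth 32
  add 215.48.0.0/16 -> H0 at depth 16
  add 215.48.66.144/28 -> H2 at depth 28
  add 199.122.176.0/20 -> H2 at depth 20
  lookup 199.122.188.8: bits 110001110111101010111100 walk d0:-→d1:-→d2:-→d3:-→d4:-→d5:-→d6:-→d7:-→d8:-→d9:-→d10:-→d11:-→d12:-→d13:-→d14:-→d15:-→d16:H2→d17:-→d18:-→d19:-→d20:H2→d21:-→d22:-→d23:-→d24:H1 -> H1
  add 215.48.66.0/24 -> H1 at depth 24
  lookup 42.22.152.56: bits ε walk d0:- -> no-route
  add 199.64.0.0/10 -> H2 at depth 10
  lookup 199.122.22.136: bits 1100011101111010 walk d0:-→d1:-→d2:-→d3:-→d4:-→d5:-→d6:-→d7:-→d8:-→d9:-→d10:H2→d11:-→d12:-→d13:-→d14:-→d15:-→d16:H2 -> H2
  add 196.0.0.0/6 -> H1 at depth 6
  lookup 199.122.0.70: bits 1100011101111010 walk d0:-→d1:-→d2:-→d3:-→d4:-→d5:-→d6:H1→d7:-→d8:-→d9:-→d10:H2→d11:-→d12:-→d13:-→d14:-→d15:-→d16:H2 -> H2
  lookup 125.141.112.74: bits ε walk d0:- -> no-route

== LOOKUPS ==
["H1","no-route","H2","H2","no-route"]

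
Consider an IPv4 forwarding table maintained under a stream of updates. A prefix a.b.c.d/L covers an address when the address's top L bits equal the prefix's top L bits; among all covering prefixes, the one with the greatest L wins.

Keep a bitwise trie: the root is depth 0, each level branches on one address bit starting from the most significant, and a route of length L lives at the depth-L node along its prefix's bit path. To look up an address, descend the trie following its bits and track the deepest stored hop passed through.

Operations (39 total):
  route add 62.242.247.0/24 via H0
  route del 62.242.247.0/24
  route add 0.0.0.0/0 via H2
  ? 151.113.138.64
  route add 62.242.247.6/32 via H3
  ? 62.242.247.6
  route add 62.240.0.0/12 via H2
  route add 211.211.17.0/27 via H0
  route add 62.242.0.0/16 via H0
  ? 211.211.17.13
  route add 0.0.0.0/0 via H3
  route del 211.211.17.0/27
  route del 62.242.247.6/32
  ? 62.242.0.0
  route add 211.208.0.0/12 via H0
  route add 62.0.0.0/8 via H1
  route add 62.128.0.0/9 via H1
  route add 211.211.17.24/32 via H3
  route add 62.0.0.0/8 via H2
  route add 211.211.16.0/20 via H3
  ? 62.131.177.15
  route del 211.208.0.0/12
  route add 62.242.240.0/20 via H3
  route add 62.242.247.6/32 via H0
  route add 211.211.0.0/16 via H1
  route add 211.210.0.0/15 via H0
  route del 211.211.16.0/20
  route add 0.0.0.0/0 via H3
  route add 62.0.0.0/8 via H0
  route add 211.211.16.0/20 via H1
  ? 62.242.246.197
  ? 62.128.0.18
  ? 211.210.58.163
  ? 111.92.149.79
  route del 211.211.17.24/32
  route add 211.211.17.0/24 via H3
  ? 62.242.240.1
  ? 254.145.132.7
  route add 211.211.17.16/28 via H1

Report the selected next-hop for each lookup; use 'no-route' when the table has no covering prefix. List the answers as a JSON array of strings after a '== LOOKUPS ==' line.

Trace:
  + 62.242.247.0/24 (H0) depth=24
  del 62.242.247.0/24 (clear depth 24)
  + 0.0.0.0/0 (H2) depth=0
  Q 151.113.138.64: descend ε ; hops seen [H2] ; pick H2
  + 62.242.247.6/32 (H3) depth=32
  Q 62.242.247.6: descend 00111110111100101111011100000110 ; hops seen [H2,H3] ; pick H3
  + 62.240.0.0/12 (H2) depth=12
  + 211.211.17.0/27 (H0) depth=27
  + 62.242.0.0/16 (H0) depth=16
  Q 211.211.17.13: descend 110100111101001100010001000 ; hops seen [H2,H0] ; pick H0
  + 0.0.0.0/0 (H3) depth=0
  del 211.211.17.0/27 (clear depth 27)
  del 62.242.247.6/32 (clear depth 32)
  Q 62.242.0.0: descend 0011111011110010 ; hops seen [H3,H2,H0] ; pick H0
  + 211.208.0.0/12 (H0) depth=12
  + 62.0.0.0/8 (H1) depth=8
  + 62.128.0.0/9 (H1) depth=9
  + 211.211.17.24/32 (H3) depth=32
  + 62.0.0.0/8 (H2) depth=8
  + 211.211.16.0/20 (H3) depth=20
  Q 62.131.177.15: descend 001111101 ; hops seen [H3,H2,H1] ; pick H1
  del 211.208.0.0/12 (clear depth 12)
  + 62.242.240.0/20 (H3) depth=20
  + 62.242.247.6/32 (H0) depth=32
  + 211.211.0.0/16 (H1) depth=16
  + 211.210.0.0/15 (H0) depth=15
  del 211.211.16.0/20 (clear depth 20)
  + 0.0.0.0/0 (H3) depth=0
  + 62.0.0.0/8 (H0) depth=8
  + 211.211.16.0/20 (H1) depth=20
  Q 62.242.246.197: descend 00111110111100101111011 ; hops seen [H3,H0,H1,H2,H0,H3] ; pick H3
  Q 62.128.0.18: descend 001111101 ; hops seen [H3,H0,H1] ; pick H1
  Q 211.210.58.163: descend 110100111101001 ; hops seen [H3,H0] ; pick H0
  Q 111.92.149.79: descend 0 ; hops seen [H3] ; pick H3
  del 211.211.17.24/32 (clear depth 32)
  + 211.211.17.0/24 (H3) depth=24
  Q 62.242.240.1: descend 001111101111001011110 ; hops seen [H3,H0,H1,H2,H0,H3] ; pick H3
  Q 254.145.132.7: descend 11 ; hops seen [H3] ; pick H3
  + 211.211.17.16/28 (H1) depth=28

== LOOKUPS ==
["H2","H3","H0","H0","H1","H3","H1","H0","H3","H3","H3"]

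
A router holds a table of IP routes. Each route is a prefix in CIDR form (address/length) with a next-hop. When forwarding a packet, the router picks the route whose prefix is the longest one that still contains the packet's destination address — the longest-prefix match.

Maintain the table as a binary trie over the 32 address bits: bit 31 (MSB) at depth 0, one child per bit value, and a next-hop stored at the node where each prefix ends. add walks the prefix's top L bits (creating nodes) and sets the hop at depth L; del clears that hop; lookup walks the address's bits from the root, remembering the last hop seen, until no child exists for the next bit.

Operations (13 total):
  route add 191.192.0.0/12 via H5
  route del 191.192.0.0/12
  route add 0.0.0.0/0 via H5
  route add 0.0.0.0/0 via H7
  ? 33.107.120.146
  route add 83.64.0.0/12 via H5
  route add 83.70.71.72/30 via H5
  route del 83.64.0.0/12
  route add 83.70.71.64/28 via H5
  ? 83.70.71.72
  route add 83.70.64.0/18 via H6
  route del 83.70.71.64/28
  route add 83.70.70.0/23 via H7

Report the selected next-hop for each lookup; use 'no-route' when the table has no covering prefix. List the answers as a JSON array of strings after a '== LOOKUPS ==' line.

Trace:
  + 191.192.0.0/12 (H5) depth=12
  - 191.192.0.0/12 clear@12
  + 0.0.0.0/0 (H5) depth=0
  + 0.0.0.0/0 (H7) depth=0
  lookup 33.107.120.146: bits ε walk d0:H7 -> H7
  + 83.64.0.0/12 (H5) depth=12
  + 83.70.71.72/30 (H5) depth=30
  - 83.64.0.0/12 clear@12
  + 83.70.71.64/28 (H5) depth=28
  lookup 83.70.71.72: bits 010100110100011001000111010010 walk d0:H7→d1:-→d2:-→d3:-→d4:-→d5:-→d6:-→d7:-→d8:-→d9:-→d10:-→d11:-→d12:-→d13:-→d14:-→d15:-→d16:-→d17:-→d18:-→d19:-→d20:-→d21:-→d22:-→d23:-→d24:-→d25:-→d26:-→d27:-→d28:H5→d29:-→d30:H5 -> H5
  + 83.70.64.0/18 (H6) depth=18
  - 83.70.71.64/28 clear@28
  + 83.70.70.0/23 (H7) depth=23

== LOOKUPS ==
["H7","H5"]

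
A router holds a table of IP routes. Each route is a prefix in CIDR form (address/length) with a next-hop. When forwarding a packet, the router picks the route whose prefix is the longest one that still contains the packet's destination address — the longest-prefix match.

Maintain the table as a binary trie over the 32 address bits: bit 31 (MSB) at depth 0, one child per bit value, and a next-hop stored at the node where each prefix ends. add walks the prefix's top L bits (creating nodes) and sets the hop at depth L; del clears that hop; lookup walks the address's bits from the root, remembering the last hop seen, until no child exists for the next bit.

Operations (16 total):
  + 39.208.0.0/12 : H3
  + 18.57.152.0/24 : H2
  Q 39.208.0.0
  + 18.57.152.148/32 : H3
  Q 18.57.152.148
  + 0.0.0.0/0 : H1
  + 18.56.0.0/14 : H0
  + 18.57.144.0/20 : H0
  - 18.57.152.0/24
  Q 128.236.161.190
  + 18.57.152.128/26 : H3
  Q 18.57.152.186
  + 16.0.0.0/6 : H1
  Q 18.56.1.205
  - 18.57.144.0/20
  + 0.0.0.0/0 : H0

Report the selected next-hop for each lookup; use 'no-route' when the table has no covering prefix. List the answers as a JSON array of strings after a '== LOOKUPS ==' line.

Process each operation:
  + 39.208.0.0/12 (H3) depth=12
  + 18.57.152.0/24 (H2) depth=24
  lookup 39.208.0.0: bits 001001111101 walk d0:-→d1:-→d2:-→d3:-→d4:-→d5:-→d6:-→d7:-→d8:-→d9:-→d10:-→d11:-→d12:H3 -> H3
  + 18.57.152.148/32 (H3) depth=32
  lookup 18.57.152.148: bits 00010010001110011001100010010100 walk d0:-→d1:-→d2:-→d3:-→d4:-→d5:-→d6:-→d7:-→d8:-→d9:-→d10:-→d11:-→d12:-→d13:-→d14:-→d15:-→d16:-→d17:-→d18:-→d19:-→d20:-→d21:-→d22:-→d23:-→d24:H2→d25:-→d26:-→d27:-→d28:-→d29:-→d30:-→d31:-→d32:H3 -> H3
  + 0.0.0.0/0 (H1) depth=0
  + 18.56.0.0/14 (H0) depth=14
  + 18.57.144.0/20 (H0) depth=20
  del 18.57.152.0/24 (clear depth 24)
  lookup 128.236.161.190: bits ε walk d0:H1 -> H1
  + 18.57.152.128/26 (H3) depth=26
  lookup 18.57.152.186: bits 00010010001110011001100010 walk d0:H1→d1:-→d2:-→d3:-→d4:-→d5:-→d6:-→d7:-→d8:-→d9:-→d10:-→d11:-→d12:-→d13:-→d14:H0→d15:-→d16:-→d17:-→d18:-→d19:-→d20:H0→d21:-→d22:-→d23:-→d24:-→d25:-→d26:H3 -> H3
  + 16.0.0.0/6 (H1) depth=6
  lookup 18.56.1.205: bits 000100100011100 walk d0:H1→d1:-→d2:-→d3:-→d4:-→d5:-→d6:H1→d7:-→d8:-→d9:-→d10:-→d11:-→d12:-→d13:-→d14:H0→d15:- -> H0
  del 18.57.144.0/20 (clear depth 20)
  + 0.0.0.0/0 (H0) depth=0

== LOOKUPS ==
["H3","H3","H1","H3","H0"]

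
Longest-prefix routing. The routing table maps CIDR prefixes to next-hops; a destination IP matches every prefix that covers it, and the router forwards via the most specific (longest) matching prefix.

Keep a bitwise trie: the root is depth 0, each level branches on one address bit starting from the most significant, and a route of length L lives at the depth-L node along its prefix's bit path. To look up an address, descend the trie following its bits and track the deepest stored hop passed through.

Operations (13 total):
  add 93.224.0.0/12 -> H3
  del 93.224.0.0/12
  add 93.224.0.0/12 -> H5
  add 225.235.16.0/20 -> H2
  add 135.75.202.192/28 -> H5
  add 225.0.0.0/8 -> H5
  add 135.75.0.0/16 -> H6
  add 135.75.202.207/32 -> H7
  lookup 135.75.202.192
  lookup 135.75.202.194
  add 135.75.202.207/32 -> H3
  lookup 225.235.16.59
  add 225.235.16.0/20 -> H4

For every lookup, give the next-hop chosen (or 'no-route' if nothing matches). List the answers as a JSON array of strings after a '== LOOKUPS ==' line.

Trace:
  + 93.224.0.0/12 (H3) depth=12
  del 93.224.0.0/12 (clear depth 12)
  + 93.224.0.0/12 (H5) depth=12
  + 225.235.16.0/20 (H2) depth=20
  + 135.75.202.192/28 (H5) depth=28
  + 225.0.0.0/8 (H5) depth=8
  + 135.75.0.0/16 (H6) depth=16
  + 135.75.202.207/32 (H7) depth=32
  ? 135.75.202.192  path d0:-→d1:-→d2:-→d3:-→d4:-→d5:-→d6:-→d7:-→d8:-→d9:-→d10:-→d11:-→d12:-→d13:-→d14:-→d15:-→d16:H6→d17:-→d18:-→d19:-→d20:-→d21:-→d22:-→d23:-→d24:-→d25:-→d26:-→d27:-→d28:H5  best=H5
  ? 135.75.202.194  path d0:-→d1:-→d2:-→d3:-→d4:-→d5:-→d6:-→d7:-→d8:-→d9:-→d10:-→d11:-→d12:-→d13:-→d14:-→d15:-→d16:H6→d17:-→d18:-→d19:-→d20:-→d21:-→d22:-→d23:-→d24:-→d25:-→d26:-→d27:-→d28:H5  best=H5
  + 135.75.202.207/32 (H3) depth=32
  ? 225.235.16.59  path d0:-→d1:-→d2:-→d3:-→d4:-→d5:-→d6:-→d7:-→d8:H5→d9:-→d10:-→d11:-→d12:-→d13:-→d14:-→d15:-→d16:-→d17:-→d18:-→d19:-→d20:H2  best=H2
  + 225.235.16.0/20 (H4) depth=20

== LOOKUPS ==
["H5","H5","H2"]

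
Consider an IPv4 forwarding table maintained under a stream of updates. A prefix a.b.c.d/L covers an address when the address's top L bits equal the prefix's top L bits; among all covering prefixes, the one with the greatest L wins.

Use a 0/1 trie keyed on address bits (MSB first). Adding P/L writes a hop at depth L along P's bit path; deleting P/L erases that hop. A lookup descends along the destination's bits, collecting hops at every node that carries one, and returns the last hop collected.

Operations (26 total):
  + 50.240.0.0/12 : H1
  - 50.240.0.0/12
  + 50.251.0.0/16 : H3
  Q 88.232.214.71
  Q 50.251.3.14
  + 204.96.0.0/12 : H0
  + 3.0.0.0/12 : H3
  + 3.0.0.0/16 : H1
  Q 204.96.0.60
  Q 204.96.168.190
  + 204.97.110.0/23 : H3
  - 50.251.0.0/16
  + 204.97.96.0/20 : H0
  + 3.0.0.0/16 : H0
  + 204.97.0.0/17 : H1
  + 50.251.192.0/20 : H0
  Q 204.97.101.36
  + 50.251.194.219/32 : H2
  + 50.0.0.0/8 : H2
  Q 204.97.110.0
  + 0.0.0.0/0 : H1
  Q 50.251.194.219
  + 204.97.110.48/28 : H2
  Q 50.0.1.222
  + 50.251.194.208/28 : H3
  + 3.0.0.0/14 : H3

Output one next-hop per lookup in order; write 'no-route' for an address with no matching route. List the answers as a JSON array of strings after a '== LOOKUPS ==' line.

Process each operation:
  + 50.240.0.0/12 (H1) depth=12
  - 50.240.0.0/12 clear@12
  + 50.251.0.0/16 (H3) depth=16
  Q 88.232.214.71: descend 0 ; hops seen [∅] ; pick no-route
  Q 50.251.3.14: descend 0011001011111011 ; hops seen [H3] ; pick H3
  + 204.96.0.0/12 (H0) depth=12
  + 3.0.0.0/12 (H3) depth=12
  + 3.0.0.0/16 (H1) depth=16
  Q 204.96.0.60: descend 110011000110 ; hops seen [H0] ; pick H0
  Q 204.96.168.190: descend 110011000110 ; hops seen [H0] ; pick H0
  + 204.97.110.0/23 (H3) depth=23
  - 50.251.0.0/16 clear@16
  + 204.97.96.0/20 (H0) depth=20
  + 3.0.0.0/16 (H0) depth=16
  + 204.97.0.0/17 (H1) depth=17
  + 50.251.192.0/20 (H0) depth=20
  Q 204.97.101.36: descend 11001100011000010110 ; hops seen [H0,H1,H0] ; pick H0
  + 50.251.194.219/32 (H2) depth=32
  + 50.0.0.0/8 (H2) depth=8
  Q 204.97.110.0: descend 11001100011000010110111 ; hops seen [H0,H1,H0,H3] ; pick H3
  + 0.0.0.0/0 (H1) depth=0
  Q 50.251.194.219: descend 00110010111110111100001011011011 ; hops seen [H1,H2,H0,H2] ; pick H2
  + 204.97.110.48/28 (H2) depth=28
  Q 50.0.1.222: descend 00110010 ; hops seen [H1,H2] ; pick H2
  + 50.251.194.208/28 (H3) depth=28
  + 3.0.0.0/14 (H3) depth=14

== LOOKUPS ==
["no-route","H3","H0","H0","H0","H3","H2","H2"]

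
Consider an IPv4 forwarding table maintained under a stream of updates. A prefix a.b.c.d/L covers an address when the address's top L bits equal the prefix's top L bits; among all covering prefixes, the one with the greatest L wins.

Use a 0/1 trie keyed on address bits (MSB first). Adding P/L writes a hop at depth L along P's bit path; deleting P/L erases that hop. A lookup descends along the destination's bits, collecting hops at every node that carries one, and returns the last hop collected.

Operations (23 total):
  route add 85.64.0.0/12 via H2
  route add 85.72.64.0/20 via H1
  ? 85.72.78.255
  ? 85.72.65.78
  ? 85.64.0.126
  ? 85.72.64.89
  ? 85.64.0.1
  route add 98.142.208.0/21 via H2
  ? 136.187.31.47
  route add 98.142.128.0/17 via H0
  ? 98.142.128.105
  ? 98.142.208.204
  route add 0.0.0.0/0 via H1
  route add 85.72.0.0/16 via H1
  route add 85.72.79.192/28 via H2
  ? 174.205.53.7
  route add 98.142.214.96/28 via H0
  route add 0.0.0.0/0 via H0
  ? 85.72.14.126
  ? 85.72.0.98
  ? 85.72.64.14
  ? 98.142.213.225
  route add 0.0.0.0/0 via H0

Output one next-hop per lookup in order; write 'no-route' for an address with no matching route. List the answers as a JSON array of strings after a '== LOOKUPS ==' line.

Apply in order:
  add 85.64.0.0/12 -> H2 at depth 12
  add 85.72.64.0/20 -> H1 at depth 20
  Q 85.72.78.255: descend 01010101010010000100 ; hops seen [H2,H1] ; pick H1
  Q 85.72.65.78: descend 01010101010010000100 ; hops seen [H2,H1] ; pick H1
  Q 85.64.0.126: descend 010101010100 ; hops seen [H2] ; pick H2
  Q 85.72.64.89: descend 01010101010010000100 ; hops seen [H2,H1] ; pick H1
  Q 85.64.0.1: descend 010101010100 ; hops seen [H2] ; pick H2
  add 98.142.208.0/21 -> H2 at depth 21
  Q 136.187.31.47: descend ε ; hops seen [∅] ; pick no-route
  add 98.142.128.0/17 -> H0 at depth 17
  Q 98.142.128.105: descend 01100010100011101 ; hops seen [H0] ; pick H0
  Q 98.142.208.204: descend 011000101000111011010 ; hops seen [H0,H2] ; pick H2
  add 0.0.0.0/0 -> H1 at depth 0
  add 85.72.0.0/16 -> H1 at depth 16
  add 85.72.79.192/28 -> H2 at depth 28
  Q 174.205.53.7: descend ε ; hops seen [H1] ; pick H1
  add 98.142.214.96/28 -> H0 at depth 28
  add 0.0.0.0/0 -> H0 at depth 0
  Q 85.72.14.126: descend 01010101010010000 ; hops seen [H0,H2,H1] ; pick H1
  Q 85.72.0.98: descend 01010101010010000 ; hops seen [H0,H2,H1] ; pick H1
  Q 85.72.64.14: descend 01010101010010000100 ; hops seen [H0,H2,H1,H1] ; pick H1
  Q 98.142.213.225: descend 0110001010001110110101 ; hops seen [H0,H0,H2] ; pick H2
  add 0.0.0.0/0 -> H0 at depth 0

== LOOKUPS ==
["H1","H1","H2","H1","H2","no-route","H0","H2","H1","H1","H1","H1","H2"]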